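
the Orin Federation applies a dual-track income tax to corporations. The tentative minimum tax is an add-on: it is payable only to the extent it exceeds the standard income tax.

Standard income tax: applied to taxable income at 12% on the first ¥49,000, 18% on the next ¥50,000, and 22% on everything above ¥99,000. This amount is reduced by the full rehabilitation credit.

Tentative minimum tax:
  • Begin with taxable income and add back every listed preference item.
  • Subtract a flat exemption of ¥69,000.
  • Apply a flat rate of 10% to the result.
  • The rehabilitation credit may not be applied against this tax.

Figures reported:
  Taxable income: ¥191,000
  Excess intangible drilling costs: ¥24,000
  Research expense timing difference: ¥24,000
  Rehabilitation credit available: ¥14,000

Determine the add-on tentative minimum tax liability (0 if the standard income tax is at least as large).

Tentative minimum tax:
  Adjusted income: ¥191,000 + ¥24,000 + ¥24,000 = ¥239,000
  Less exemption ¥69,000 → base ¥170,000
  ¥170,000 × 10% = ¥17,000

Standard income tax:
  ¥49,000 × 12% = ¥5,880
  ¥50,000 × 18% = ¥9,000
  ¥92,000 × 22% = ¥20,240
  → ¥35,120
  Less rehabilitation credit ¥14,000 → ¥21,120

¥17,000 ≤ ¥21,120, so no add-on is due.

¥0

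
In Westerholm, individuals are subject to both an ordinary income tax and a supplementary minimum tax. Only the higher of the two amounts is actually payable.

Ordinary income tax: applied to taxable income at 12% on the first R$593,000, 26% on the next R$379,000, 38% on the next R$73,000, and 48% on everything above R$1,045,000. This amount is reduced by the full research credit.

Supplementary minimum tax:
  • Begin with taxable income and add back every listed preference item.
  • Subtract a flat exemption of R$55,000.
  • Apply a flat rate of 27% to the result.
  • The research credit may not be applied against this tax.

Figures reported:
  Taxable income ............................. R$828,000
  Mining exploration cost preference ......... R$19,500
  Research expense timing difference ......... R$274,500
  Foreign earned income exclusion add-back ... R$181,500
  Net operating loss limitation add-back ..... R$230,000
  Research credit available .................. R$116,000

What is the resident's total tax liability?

R$399,195

Ordinary income tax:
  R$593,000 × 12% = R$71,160
  R$235,000 × 26% = R$61,100
  → R$132,260
  Less research credit R$116,000 → R$16,260

Supplementary minimum tax:
  Adjusted income: R$828,000 + R$19,500 + R$274,500 + R$181,500 + R$230,000 = R$1,533,500
  Less exemption R$55,000 → base R$1,478,500
  R$1,478,500 × 27% = R$399,195

R$399,195 > R$16,260, so the supplementary minimum tax is the binding amount.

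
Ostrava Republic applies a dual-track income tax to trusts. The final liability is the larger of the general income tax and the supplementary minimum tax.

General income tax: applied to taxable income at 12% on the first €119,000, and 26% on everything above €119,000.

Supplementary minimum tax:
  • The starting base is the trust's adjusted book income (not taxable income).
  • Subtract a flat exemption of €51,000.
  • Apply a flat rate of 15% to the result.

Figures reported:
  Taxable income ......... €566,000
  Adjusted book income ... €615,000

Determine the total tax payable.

General income tax:
  €119,000 × 12% = €14,280
  €447,000 × 26% = €116,220
  → €130,500

Supplementary minimum tax:
  Base (adjusted book income): €615,000
  Less exemption €51,000 → base €564,000
  €564,000 × 15% = €84,600

€130,500 > €84,600, so the general income tax governs.

€130,500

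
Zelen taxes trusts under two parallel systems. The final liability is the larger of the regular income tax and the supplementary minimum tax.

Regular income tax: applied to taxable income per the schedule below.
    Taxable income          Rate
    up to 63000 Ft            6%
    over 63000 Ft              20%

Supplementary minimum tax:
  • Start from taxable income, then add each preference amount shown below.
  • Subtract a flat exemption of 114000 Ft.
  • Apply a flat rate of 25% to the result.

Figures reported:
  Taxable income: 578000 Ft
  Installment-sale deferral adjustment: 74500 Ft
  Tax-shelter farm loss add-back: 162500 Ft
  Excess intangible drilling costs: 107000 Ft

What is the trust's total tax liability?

Regular income tax:
  63000 Ft × 6% = 3780 Ft
  515000 Ft × 20% = 103000 Ft
  → 106780 Ft

Supplementary minimum tax:
  Adjusted income: 578000 Ft + 74500 Ft + 162500 Ft + 107000 Ft = 922000 Ft
  Less exemption 114000 Ft → base 808000 Ft
  808000 Ft × 25% = 202000 Ft

202000 Ft > 106780 Ft, so the supplementary minimum tax is the binding amount.

202000 Ft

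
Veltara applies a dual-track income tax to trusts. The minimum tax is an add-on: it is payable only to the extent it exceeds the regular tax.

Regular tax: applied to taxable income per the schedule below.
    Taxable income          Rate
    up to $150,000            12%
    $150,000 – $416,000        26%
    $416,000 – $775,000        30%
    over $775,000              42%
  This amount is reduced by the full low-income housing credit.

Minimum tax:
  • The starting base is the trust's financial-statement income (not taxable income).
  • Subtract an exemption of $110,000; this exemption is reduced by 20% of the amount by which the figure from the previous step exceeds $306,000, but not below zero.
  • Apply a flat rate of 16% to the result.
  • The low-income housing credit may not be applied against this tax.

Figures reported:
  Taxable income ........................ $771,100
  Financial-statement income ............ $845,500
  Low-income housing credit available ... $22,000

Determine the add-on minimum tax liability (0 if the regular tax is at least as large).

$0

Minimum tax:
  Base (financial-statement income): $845,500
  Exemption: $110,000 − 20% × ($845,500 − $306,000) = $110,000 − $107,900 = $2,100
  Base: $845,500 − $2,100 = $843,400
  $843,400 × 16% = $134,944

Regular tax:
  $150,000 × 12% = $18,000
  $266,000 × 26% = $69,160
  $355,100 × 30% = $106,530
  → $193,690
  Less low-income housing credit $22,000 → $171,690

$134,944 ≤ $171,690, so no add-on is due.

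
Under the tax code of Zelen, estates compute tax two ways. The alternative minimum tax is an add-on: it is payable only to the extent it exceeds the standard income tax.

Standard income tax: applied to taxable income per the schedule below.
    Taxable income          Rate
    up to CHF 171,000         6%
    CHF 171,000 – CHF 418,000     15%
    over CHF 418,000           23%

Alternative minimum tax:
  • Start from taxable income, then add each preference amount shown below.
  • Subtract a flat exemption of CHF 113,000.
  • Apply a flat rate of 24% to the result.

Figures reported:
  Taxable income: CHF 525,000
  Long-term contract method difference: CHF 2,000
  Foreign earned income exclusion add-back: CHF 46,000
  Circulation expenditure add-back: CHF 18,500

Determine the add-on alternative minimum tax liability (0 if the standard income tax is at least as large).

CHF 42,920

Alternative minimum tax:
  Adjusted income: CHF 525,000 + CHF 2,000 + CHF 46,000 + CHF 18,500 = CHF 591,500
  Less exemption CHF 113,000 → base CHF 478,500
  CHF 478,500 × 24% = CHF 114,840

Standard income tax:
  CHF 171,000 × 6% = CHF 10,260
  CHF 247,000 × 15% = CHF 37,050
  CHF 107,000 × 23% = CHF 24,610
  → CHF 71,920

Excess of alternative minimum tax over standard income tax: CHF 114,840 − CHF 71,920 = CHF 42,920.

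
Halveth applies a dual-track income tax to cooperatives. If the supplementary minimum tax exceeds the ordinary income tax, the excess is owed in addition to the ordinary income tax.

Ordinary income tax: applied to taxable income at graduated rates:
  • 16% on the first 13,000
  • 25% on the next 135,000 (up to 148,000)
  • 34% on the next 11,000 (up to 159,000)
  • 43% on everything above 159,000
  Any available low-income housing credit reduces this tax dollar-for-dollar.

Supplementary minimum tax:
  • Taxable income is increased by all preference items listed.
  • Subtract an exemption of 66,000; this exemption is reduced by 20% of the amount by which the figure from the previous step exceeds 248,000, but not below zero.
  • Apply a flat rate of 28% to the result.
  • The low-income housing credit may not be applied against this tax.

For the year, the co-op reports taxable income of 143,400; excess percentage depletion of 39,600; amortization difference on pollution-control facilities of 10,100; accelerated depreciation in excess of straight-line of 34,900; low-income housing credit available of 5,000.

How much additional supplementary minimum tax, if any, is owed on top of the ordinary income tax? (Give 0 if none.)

Ordinary income tax:
  13,000 × 16% = 2,080
  130,400 × 25% = 32,600
  → 34,680
  Less low-income housing credit 5,000 → 29,680

Supplementary minimum tax:
  Adjusted income: 143,400 + 39,600 + 10,100 + 34,900 = 228,000
  Exemption: 228,000 ≤ 248,000, so full 66,000 applies
  Base: 228,000 − 66,000 = 162,000
  162,000 × 28% = 45,360

Excess of supplementary minimum tax over ordinary income tax: 45,360 − 29,680 = 15,680.

15,680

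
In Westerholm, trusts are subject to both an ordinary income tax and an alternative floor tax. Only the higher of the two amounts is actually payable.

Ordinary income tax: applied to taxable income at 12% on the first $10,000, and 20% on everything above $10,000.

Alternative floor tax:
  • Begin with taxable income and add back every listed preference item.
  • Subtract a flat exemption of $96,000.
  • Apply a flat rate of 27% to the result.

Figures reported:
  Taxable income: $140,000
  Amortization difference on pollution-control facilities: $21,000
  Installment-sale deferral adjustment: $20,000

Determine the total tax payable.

$27,200

Alternative floor tax:
  Adjusted income: $140,000 + $21,000 + $20,000 = $181,000
  Less exemption $96,000 → base $85,000
  $85,000 × 27% = $22,950

Ordinary income tax:
  $10,000 × 12% = $1,200
  $130,000 × 20% = $26,000
  → $27,200

$27,200 > $22,950, so the ordinary income tax governs.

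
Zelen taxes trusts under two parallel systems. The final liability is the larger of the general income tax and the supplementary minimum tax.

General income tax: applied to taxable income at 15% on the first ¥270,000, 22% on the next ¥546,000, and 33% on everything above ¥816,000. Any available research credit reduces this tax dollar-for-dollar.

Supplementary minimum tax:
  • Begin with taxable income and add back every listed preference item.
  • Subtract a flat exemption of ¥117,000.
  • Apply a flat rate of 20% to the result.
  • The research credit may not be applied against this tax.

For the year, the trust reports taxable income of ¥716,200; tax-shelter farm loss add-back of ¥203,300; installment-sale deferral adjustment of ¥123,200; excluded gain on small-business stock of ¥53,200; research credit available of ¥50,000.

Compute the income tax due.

¥195,780

General income tax:
  ¥270,000 × 15% = ¥40,500
  ¥446,200 × 22% = ¥98,164
  → ¥138,664
  Less research credit ¥50,000 → ¥88,664

Supplementary minimum tax:
  Adjusted income: ¥716,200 + ¥203,300 + ¥123,200 + ¥53,200 = ¥1,095,900
  Less exemption ¥117,000 → base ¥978,900
  ¥978,900 × 20% = ¥195,780

¥195,780 > ¥88,664, so the supplementary minimum tax is the binding amount.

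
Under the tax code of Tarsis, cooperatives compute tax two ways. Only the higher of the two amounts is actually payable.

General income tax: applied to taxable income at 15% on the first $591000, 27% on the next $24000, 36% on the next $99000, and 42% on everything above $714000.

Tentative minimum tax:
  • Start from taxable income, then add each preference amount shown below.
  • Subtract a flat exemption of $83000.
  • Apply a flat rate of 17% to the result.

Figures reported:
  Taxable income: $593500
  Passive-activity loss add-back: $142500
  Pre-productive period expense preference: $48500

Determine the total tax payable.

Tentative minimum tax:
  Adjusted income: $593500 + $142500 + $48500 = $784500
  Less exemption $83000 → base $701500
  $701500 × 17% = $119255

General income tax:
  $591000 × 15% = $88650
  $2500 × 27% = $675
  → $89325

$119255 > $89325, so the tentative minimum tax is the binding amount.

$119255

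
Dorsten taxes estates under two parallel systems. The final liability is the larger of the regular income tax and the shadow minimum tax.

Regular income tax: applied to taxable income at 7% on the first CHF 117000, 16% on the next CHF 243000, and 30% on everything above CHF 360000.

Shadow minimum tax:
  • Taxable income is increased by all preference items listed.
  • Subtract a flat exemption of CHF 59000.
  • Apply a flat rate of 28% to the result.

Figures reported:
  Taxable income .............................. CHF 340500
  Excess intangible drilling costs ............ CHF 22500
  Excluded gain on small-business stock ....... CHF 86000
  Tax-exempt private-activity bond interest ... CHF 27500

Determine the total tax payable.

Regular income tax:
  CHF 117000 × 7% = CHF 8190
  CHF 223500 × 16% = CHF 35760
  → CHF 43950

Shadow minimum tax:
  Adjusted income: CHF 340500 + CHF 22500 + CHF 86000 + CHF 27500 = CHF 476500
  Less exemption CHF 59000 → base CHF 417500
  CHF 417500 × 28% = CHF 116900

CHF 116900 > CHF 43950, so the shadow minimum tax is the binding amount.

CHF 116900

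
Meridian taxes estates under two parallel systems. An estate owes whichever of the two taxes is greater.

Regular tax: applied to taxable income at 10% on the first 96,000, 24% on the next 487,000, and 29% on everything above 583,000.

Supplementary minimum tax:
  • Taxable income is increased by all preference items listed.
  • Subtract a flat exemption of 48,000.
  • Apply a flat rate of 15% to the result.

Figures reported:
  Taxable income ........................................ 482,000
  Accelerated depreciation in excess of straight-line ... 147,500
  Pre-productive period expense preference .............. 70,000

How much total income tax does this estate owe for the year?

102,240

Regular tax:
  96,000 × 10% = 9,600
  386,000 × 24% = 92,640
  → 102,240

Supplementary minimum tax:
  Adjusted income: 482,000 + 147,500 + 70,000 = 699,500
  Less exemption 48,000 → base 651,500
  651,500 × 15% = 97,725

102,240 > 97,725, so the regular tax governs.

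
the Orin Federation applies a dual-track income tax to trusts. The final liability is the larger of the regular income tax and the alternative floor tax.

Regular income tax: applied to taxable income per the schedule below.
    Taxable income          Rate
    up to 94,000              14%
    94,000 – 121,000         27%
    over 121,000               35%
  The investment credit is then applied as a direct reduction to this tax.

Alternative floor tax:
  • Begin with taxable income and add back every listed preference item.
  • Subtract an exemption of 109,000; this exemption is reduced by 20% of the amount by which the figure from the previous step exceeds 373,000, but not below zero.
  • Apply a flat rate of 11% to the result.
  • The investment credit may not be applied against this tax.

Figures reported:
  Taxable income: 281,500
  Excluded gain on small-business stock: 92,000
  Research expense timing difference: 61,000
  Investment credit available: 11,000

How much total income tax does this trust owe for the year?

Alternative floor tax:
  Adjusted income: 281,500 + 92,000 + 61,000 = 434,500
  Exemption: 109,000 − 20% × (434,500 − 373,000) = 109,000 − 12,300 = 96,700
  Base: 434,500 − 96,700 = 337,800
  337,800 × 11% = 37,158

Regular income tax:
  94,000 × 14% = 13,160
  27,000 × 27% = 7,290
  160,500 × 35% = 56,175
  → 76,625
  Less investment credit 11,000 → 65,625

65,625 > 37,158, so the regular income tax governs.

65,625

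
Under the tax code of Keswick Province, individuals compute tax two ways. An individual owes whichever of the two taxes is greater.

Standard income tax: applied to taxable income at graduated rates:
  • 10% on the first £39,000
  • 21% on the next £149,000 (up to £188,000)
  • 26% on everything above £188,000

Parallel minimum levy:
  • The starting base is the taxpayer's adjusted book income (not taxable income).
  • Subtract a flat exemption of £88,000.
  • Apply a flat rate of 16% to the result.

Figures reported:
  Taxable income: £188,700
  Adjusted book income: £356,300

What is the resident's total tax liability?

£42,928

Standard income tax:
  £39,000 × 10% = £3,900
  £149,000 × 21% = £31,290
  £700 × 26% = £182
  → £35,372

Parallel minimum levy:
  Base (adjusted book income): £356,300
  Less exemption £88,000 → base £268,300
  £268,300 × 16% = £42,928

£42,928 > £35,372, so the parallel minimum levy is the binding amount.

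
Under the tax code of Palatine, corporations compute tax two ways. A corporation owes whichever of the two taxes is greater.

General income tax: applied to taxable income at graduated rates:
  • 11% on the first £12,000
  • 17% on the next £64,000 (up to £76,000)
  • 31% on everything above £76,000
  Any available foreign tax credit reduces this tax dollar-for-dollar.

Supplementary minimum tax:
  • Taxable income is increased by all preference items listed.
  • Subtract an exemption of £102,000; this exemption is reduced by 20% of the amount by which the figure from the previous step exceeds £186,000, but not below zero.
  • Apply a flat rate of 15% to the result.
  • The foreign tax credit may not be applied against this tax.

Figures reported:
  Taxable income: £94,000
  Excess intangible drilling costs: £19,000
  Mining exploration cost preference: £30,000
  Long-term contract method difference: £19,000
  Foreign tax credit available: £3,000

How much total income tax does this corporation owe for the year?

General income tax:
  £12,000 × 11% = £1,320
  £64,000 × 17% = £10,880
  £18,000 × 31% = £5,580
  → £17,780
  Less foreign tax credit £3,000 → £14,780

Supplementary minimum tax:
  Adjusted income: £94,000 + £19,000 + £30,000 + £19,000 = £162,000
  Exemption: £162,000 ≤ £186,000, so full £102,000 applies
  Base: £162,000 − £102,000 = £60,000
  £60,000 × 15% = £9,000

£14,780 > £9,000, so the general income tax governs.

£14,780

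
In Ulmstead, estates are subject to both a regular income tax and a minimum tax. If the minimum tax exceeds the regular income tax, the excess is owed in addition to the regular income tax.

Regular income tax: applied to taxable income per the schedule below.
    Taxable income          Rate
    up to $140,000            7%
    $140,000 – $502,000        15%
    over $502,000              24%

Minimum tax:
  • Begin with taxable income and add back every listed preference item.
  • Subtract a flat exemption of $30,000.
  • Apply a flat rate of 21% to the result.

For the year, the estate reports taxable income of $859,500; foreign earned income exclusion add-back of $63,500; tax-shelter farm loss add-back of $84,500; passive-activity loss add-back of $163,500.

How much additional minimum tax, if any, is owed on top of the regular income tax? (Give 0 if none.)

Minimum tax:
  Adjusted income: $859,500 + $63,500 + $84,500 + $163,500 = $1,171,000
  Less exemption $30,000 → base $1,141,000
  $1,141,000 × 21% = $239,610

Regular income tax:
  $140,000 × 7% = $9,800
  $362,000 × 15% = $54,300
  $357,500 × 24% = $85,800
  → $149,900

Excess of minimum tax over regular income tax: $239,610 − $149,900 = $89,710.

$89,710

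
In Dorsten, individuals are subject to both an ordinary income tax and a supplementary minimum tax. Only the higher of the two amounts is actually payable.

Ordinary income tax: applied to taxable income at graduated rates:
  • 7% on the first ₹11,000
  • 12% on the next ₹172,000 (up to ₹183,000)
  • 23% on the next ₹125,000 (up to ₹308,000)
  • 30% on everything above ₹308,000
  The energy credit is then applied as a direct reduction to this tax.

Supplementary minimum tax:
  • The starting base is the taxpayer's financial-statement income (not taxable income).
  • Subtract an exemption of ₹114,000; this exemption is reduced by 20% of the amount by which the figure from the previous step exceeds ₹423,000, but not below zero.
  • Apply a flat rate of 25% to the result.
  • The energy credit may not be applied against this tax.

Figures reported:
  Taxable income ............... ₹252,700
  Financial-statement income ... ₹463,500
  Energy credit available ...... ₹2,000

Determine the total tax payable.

₹89,400

Supplementary minimum tax:
  Base (financial-statement income): ₹463,500
  Exemption: ₹114,000 − 20% × (₹463,500 − ₹423,000) = ₹114,000 − ₹8,100 = ₹105,900
  Base: ₹463,500 − ₹105,900 = ₹357,600
  ₹357,600 × 25% = ₹89,400

Ordinary income tax:
  ₹11,000 × 7% = ₹770
  ₹172,000 × 12% = ₹20,640
  ₹69,700 × 23% = ₹16,031
  → ₹37,441
  Less energy credit ₹2,000 → ₹35,441

₹89,400 > ₹35,441, so the supplementary minimum tax is the binding amount.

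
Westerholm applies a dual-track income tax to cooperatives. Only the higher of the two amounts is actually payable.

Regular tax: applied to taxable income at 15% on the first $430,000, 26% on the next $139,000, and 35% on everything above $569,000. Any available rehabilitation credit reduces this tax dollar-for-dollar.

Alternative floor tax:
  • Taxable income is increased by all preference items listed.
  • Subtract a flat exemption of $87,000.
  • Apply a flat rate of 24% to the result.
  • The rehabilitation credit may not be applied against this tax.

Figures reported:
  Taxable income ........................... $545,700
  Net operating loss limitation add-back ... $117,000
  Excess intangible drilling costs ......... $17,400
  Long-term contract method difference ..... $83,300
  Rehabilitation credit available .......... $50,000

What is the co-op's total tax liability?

Regular tax:
  $430,000 × 15% = $64,500
  $115,700 × 26% = $30,082
  → $94,582
  Less rehabilitation credit $50,000 → $44,582

Alternative floor tax:
  Adjusted income: $545,700 + $117,000 + $17,400 + $83,300 = $763,400
  Less exemption $87,000 → base $676,400
  $676,400 × 24% = $162,336

$162,336 > $44,582, so the alternative floor tax is the binding amount.

$162,336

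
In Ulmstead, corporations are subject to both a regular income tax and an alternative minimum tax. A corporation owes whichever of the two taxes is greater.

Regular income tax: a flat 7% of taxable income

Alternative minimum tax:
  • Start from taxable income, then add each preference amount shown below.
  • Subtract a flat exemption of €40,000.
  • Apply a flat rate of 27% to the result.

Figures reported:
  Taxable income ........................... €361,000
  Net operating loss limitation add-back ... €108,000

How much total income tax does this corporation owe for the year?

€115,830

Alternative minimum tax:
  Adjusted income: €361,000 + €108,000 = €469,000
  Less exemption €40,000 → base €429,000
  €429,000 × 27% = €115,830

Regular income tax:
  €361,000 × 7% = €25,270

€115,830 > €25,270, so the alternative minimum tax is the binding amount.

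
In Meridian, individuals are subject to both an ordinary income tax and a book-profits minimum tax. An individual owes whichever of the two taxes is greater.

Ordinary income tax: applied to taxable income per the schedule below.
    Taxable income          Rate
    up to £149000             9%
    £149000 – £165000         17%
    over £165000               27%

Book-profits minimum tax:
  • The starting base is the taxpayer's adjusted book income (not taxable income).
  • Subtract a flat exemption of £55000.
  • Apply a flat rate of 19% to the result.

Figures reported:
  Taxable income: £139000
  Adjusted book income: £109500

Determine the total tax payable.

Book-profits minimum tax:
  Base (adjusted book income): £109500
  Less exemption £55000 → base £54500
  £54500 × 19% = £10355

Ordinary income tax:
  £139000 × 9% = £12510

£12510 > £10355, so the ordinary income tax governs.

£12510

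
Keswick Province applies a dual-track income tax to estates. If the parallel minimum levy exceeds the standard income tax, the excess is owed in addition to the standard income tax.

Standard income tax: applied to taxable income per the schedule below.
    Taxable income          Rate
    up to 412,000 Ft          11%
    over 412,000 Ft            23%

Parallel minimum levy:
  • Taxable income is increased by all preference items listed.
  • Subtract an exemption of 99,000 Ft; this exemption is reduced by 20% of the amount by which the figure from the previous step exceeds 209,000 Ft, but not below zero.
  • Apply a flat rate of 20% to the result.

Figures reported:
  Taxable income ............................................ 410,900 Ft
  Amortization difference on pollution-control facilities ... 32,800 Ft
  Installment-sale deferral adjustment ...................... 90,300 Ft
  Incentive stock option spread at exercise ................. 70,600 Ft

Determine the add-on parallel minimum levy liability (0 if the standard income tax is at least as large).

Parallel minimum levy:
  Adjusted income: 410,900 Ft + 32,800 Ft + 90,300 Ft + 70,600 Ft = 604,600 Ft
  Exemption: 99,000 Ft − 20% × (604,600 Ft − 209,000 Ft) = 99,000 Ft − 79,120 Ft = 19,880 Ft
  Base: 604,600 Ft − 19,880 Ft = 584,720 Ft
  584,720 Ft × 20% = 116,944 Ft

Standard income tax:
  410,900 Ft × 11% = 45,199 Ft

Excess of parallel minimum levy over standard income tax: 116,944 Ft − 45,199 Ft = 71,745 Ft.

71,745 Ft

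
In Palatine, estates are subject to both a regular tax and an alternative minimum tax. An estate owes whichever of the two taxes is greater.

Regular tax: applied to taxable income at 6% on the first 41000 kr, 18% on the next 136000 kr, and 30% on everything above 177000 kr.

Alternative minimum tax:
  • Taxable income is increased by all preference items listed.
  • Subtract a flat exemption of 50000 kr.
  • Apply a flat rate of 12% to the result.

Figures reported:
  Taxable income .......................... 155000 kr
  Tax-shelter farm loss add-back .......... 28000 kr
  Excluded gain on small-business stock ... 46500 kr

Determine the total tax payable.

Regular tax:
  41000 kr × 6% = 2460 kr
  114000 kr × 18% = 20520 kr
  → 22980 kr

Alternative minimum tax:
  Adjusted income: 155000 kr + 28000 kr + 46500 kr = 229500 kr
  Less exemption 50000 kr → base 179500 kr
  179500 kr × 12% = 21540 kr

22980 kr > 21540 kr, so the regular tax governs.

22980 kr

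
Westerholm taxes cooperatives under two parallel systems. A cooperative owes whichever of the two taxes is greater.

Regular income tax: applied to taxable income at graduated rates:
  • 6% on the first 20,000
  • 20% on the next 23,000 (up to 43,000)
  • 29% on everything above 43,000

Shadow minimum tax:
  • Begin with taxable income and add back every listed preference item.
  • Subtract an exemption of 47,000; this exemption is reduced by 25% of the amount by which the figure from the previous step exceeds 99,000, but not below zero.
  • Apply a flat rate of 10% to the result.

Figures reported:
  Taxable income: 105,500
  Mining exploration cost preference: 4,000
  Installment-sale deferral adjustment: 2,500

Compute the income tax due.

23,925

Shadow minimum tax:
  Adjusted income: 105,500 + 4,000 + 2,500 = 112,000
  Exemption: 47,000 − 25% × (112,000 − 99,000) = 47,000 − 3,250 = 43,750
  Base: 112,000 − 43,750 = 68,250
  68,250 × 10% = 6,825

Regular income tax:
  20,000 × 6% = 1,200
  23,000 × 20% = 4,600
  62,500 × 29% = 18,125
  → 23,925

23,925 > 6,825, so the regular income tax governs.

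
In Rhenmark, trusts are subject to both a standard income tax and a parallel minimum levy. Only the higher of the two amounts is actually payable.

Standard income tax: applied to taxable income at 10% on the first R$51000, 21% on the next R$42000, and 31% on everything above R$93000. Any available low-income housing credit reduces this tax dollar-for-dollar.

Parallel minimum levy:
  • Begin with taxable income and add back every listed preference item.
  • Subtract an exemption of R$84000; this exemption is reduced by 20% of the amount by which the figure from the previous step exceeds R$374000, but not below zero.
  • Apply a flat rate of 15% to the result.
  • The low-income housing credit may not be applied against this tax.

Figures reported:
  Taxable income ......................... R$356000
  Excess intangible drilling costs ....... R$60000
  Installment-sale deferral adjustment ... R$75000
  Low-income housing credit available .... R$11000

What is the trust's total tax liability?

R$84450

Standard income tax:
  R$51000 × 10% = R$5100
  R$42000 × 21% = R$8820
  R$263000 × 31% = R$81530
  → R$95450
  Less low-income housing credit R$11000 → R$84450

Parallel minimum levy:
  Adjusted income: R$356000 + R$60000 + R$75000 = R$491000
  Exemption: R$84000 − 20% × (R$491000 − R$374000) = R$84000 − R$23400 = R$60600
  Base: R$491000 − R$60600 = R$430400
  R$430400 × 15% = R$64560

R$84450 > R$64560, so the standard income tax governs.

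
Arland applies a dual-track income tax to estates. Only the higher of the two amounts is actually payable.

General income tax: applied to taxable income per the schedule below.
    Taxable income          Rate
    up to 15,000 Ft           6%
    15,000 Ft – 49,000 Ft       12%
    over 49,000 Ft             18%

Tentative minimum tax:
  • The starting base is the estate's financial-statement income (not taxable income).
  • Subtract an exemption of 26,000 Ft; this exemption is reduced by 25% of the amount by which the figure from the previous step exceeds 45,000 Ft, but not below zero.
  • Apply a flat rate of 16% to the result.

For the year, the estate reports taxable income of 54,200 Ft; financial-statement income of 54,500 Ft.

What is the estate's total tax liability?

General income tax:
  15,000 Ft × 6% = 900 Ft
  34,000 Ft × 12% = 4,080 Ft
  5,200 Ft × 18% = 936 Ft
  → 5,916 Ft

Tentative minimum tax:
  Base (financial-statement income): 54,500 Ft
  Exemption: 26,000 Ft − 25% × (54,500 Ft − 45,000 Ft) = 26,000 Ft − 2,375 Ft = 23,625 Ft
  Base: 54,500 Ft − 23,625 Ft = 30,875 Ft
  30,875 Ft × 16% = 4,940 Ft

5,916 Ft > 4,940 Ft, so the general income tax governs.

5,916 Ft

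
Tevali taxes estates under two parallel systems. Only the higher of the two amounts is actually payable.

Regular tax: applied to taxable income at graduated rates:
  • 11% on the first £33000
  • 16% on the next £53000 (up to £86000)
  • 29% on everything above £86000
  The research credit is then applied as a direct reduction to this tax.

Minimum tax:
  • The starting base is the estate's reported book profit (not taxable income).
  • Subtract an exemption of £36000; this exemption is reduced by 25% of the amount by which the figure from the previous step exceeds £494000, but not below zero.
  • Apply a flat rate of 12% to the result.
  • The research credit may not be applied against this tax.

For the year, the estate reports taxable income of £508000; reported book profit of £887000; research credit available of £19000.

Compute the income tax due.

£115490

Regular tax:
  £33000 × 11% = £3630
  £53000 × 16% = £8480
  £422000 × 29% = £122380
  → £134490
  Less research credit £19000 → £115490

Minimum tax:
  Base (reported book profit): £887000
  Exemption: 25% × (£887000 − £494000) = £98250 ≥ £36000, so the exemption is fully phased out
  Base: £887000 − £0 = £887000
  £887000 × 12% = £106440

£115490 > £106440, so the regular tax governs.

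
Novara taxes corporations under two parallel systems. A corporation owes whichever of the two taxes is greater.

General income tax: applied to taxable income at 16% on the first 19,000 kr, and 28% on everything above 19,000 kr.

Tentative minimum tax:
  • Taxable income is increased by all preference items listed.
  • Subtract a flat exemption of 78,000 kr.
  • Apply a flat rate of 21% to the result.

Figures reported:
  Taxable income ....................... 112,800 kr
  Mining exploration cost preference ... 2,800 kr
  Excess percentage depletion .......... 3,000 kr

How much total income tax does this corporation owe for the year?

29,304 kr

Tentative minimum tax:
  Adjusted income: 112,800 kr + 2,800 kr + 3,000 kr = 118,600 kr
  Less exemption 78,000 kr → base 40,600 kr
  40,600 kr × 21% = 8,526 kr

General income tax:
  19,000 kr × 16% = 3,040 kr
  93,800 kr × 28% = 26,264 kr
  → 29,304 kr

29,304 kr > 8,526 kr, so the general income tax governs.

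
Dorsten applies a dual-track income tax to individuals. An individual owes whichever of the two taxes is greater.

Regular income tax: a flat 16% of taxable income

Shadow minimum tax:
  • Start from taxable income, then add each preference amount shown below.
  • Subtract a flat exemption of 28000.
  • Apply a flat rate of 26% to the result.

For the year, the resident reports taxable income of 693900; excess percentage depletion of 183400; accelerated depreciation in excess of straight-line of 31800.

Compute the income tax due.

Shadow minimum tax:
  Adjusted income: 693900 + 183400 + 31800 = 909100
  Less exemption 28000 → base 881100
  881100 × 26% = 229086

Regular income tax:
  693900 × 16% = 111024

229086 > 111024, so the shadow minimum tax is the binding amount.

229086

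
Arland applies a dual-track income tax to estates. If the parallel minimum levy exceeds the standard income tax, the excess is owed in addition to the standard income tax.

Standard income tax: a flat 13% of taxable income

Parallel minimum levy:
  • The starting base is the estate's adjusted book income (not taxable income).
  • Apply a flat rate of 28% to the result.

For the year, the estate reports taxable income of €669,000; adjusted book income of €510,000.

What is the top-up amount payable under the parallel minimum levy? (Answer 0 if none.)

Standard income tax:
  €669,000 × 13% = €86,970

Parallel minimum levy:
  Base (adjusted book income): €510,000
  €510,000 × 28% = €142,800

Excess of parallel minimum levy over standard income tax: €142,800 − €86,970 = €55,830.

€55,830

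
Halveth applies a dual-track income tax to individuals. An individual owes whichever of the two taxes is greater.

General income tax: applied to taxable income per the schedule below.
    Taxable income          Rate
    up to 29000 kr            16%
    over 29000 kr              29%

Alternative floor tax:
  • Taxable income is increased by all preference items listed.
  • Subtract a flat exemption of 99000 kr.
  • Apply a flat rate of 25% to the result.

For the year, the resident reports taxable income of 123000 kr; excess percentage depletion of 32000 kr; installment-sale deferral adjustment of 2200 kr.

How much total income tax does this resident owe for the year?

Alternative floor tax:
  Adjusted income: 123000 kr + 32000 kr + 2200 kr = 157200 kr
  Less exemption 99000 kr → base 58200 kr
  58200 kr × 25% = 14550 kr

General income tax:
  29000 kr × 16% = 4640 kr
  94000 kr × 29% = 27260 kr
  → 31900 kr

31900 kr > 14550 kr, so the general income tax governs.

31900 kr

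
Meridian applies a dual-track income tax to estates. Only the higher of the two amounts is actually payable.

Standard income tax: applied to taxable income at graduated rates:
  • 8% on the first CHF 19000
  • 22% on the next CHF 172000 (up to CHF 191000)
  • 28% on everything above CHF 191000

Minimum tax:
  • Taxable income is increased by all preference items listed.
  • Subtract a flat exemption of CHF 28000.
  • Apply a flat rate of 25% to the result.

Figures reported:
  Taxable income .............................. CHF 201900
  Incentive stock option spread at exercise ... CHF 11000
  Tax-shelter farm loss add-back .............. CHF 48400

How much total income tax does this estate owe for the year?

CHF 58325

Standard income tax:
  CHF 19000 × 8% = CHF 1520
  CHF 172000 × 22% = CHF 37840
  CHF 10900 × 28% = CHF 3052
  → CHF 42412

Minimum tax:
  Adjusted income: CHF 201900 + CHF 11000 + CHF 48400 = CHF 261300
  Less exemption CHF 28000 → base CHF 233300
  CHF 233300 × 25% = CHF 58325

CHF 58325 > CHF 42412, so the minimum tax is the binding amount.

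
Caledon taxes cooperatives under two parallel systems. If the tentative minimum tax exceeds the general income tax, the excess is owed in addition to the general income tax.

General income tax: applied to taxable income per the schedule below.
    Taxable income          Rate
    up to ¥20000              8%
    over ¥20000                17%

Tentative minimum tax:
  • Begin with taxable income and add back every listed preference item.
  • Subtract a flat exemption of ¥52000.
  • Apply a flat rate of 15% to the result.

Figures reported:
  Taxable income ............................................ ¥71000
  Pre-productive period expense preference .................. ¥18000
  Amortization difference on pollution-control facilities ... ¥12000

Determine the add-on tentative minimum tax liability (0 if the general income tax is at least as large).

¥0

General income tax:
  ¥20000 × 8% = ¥1600
  ¥51000 × 17% = ¥8670
  → ¥10270

Tentative minimum tax:
  Adjusted income: ¥71000 + ¥18000 + ¥12000 = ¥101000
  Less exemption ¥52000 → base ¥49000
  ¥49000 × 15% = ¥7350

¥7350 ≤ ¥10270, so no add-on is due.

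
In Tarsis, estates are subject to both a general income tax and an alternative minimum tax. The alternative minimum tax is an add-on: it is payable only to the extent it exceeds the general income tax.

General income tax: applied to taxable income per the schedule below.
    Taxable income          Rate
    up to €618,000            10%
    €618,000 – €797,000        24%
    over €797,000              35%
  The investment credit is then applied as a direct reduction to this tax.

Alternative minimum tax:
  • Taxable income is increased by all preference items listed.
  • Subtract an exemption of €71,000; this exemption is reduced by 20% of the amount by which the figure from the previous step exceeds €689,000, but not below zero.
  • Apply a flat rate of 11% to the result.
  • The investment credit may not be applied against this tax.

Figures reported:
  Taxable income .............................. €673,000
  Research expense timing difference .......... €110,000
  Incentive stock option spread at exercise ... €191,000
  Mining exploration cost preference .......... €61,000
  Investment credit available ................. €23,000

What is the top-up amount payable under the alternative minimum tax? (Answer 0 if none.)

General income tax:
  €618,000 × 10% = €61,800
  €55,000 × 24% = €13,200
  → €75,000
  Less investment credit €23,000 → €52,000

Alternative minimum tax:
  Adjusted income: €673,000 + €110,000 + €191,000 + €61,000 = €1,035,000
  Exemption: €71,000 − 20% × (€1,035,000 − €689,000) = €71,000 − €69,200 = €1,800
  Base: €1,035,000 − €1,800 = €1,033,200
  €1,033,200 × 11% = €113,652

Excess of alternative minimum tax over general income tax: €113,652 − €52,000 = €61,652.

€61,652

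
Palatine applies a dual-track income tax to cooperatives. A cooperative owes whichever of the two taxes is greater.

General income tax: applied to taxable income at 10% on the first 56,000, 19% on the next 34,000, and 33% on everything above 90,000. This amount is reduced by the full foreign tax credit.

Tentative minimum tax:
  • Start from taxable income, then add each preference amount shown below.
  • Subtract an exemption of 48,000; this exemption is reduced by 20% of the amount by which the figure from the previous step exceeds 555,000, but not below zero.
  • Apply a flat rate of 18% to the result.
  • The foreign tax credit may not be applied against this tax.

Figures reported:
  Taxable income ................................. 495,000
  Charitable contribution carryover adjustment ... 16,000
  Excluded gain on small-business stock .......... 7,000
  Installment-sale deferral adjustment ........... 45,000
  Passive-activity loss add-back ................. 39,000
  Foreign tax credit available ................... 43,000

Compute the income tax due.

102,710

General income tax:
  56,000 × 10% = 5,600
  34,000 × 19% = 6,460
  405,000 × 33% = 133,650
  → 145,710
  Less foreign tax credit 43,000 → 102,710

Tentative minimum tax:
  Adjusted income: 495,000 + 16,000 + 7,000 + 45,000 + 39,000 = 602,000
  Exemption: 48,000 − 20% × (602,000 − 555,000) = 48,000 − 9,400 = 38,600
  Base: 602,000 − 38,600 = 563,400
  563,400 × 18% = 101,412

102,710 > 101,412, so the general income tax governs.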